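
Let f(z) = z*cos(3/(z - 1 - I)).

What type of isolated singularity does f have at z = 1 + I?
Let u = z - 1 - I. Then
  cos(3/u) = Σ_{k≥0} (-1)^k (3)^(2k)/((2k)!·u^(2k)) = 1 - 9/(2*u^2) + 27/(8*u^4) + ...
which has infinitely many negative powers of u, so cos(3/(z - 1 - I)) has an essential singularity at z = 1 + I.
The extra factor z is a nonzero polynomial; if the product had at most a pole at z = 1 + I, dividing by that polynomial would leave cos(3/(z - 1 - I)) with at most a pole too — contradiction. (Equivalently, the product's Laurent series still has infinitely many negative powers.)
So the singularity is essential.

Final answer: essential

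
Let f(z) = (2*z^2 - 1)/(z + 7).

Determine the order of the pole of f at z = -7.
1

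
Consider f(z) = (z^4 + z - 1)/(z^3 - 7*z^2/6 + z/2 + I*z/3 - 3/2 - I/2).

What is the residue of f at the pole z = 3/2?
12015/8164 - 267*I/2041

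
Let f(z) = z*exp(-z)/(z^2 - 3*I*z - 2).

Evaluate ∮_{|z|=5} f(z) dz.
By the residue theorem, ∮_C f(z) dz = 2πi · (sum of the residues of f at the poles inside |z| = 5).

The denominator factors as (z - I)*(z - 2*I), so the singularities of f are simple poles at z = I, z = 2*I.
  |I|² = 1 < 25 = 5², so this pole is inside the contour.
  |2*I|² = 4 < 25 = 5², so this pole is inside the contour.

With P(z) = z*exp(-z) and Q(z) = z^2 - 3*I*z - 2, each pole is simple, so Res(f, z₀) = P(z₀)/Q'(z₀) with Q'(z) = 2*z - 3*I.
  Res(f, I) = P(I)/Q'(I) = (I*exp(-I))/(-I) = -exp(-I)
  Res(f, 2*I) = P(2*I)/Q'(2*I) = (2*I*exp(-2*I))/(I) = 2*exp(-2*I)

Sum of residues inside C: 2*exp(-2*I) - exp(-I)
∮_C f(z) dz = 2πi · (2*exp(-2*I) - exp(-I)) = 4*I*pi*exp(-2*I) - 2*I*pi*exp(-I)

Final answer: 4*I*pi*exp(-2*I) - 2*I*pi*exp(-I)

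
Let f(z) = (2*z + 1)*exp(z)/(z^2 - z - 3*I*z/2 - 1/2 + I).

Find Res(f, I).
Write f(z) = P(z)/Q(z) with P(z) = (2*z + 1)*exp(z) and Q(z) = z^2 - z - 3*I*z/2 - 1/2 + I.
The denominator factors as Q(z) = (z - I)*(z - 1 - I/2), so z = I is a simple zero of Q and P is analytic there; z = I is therefore a simple pole and
  Res(f, z₀) = P(z₀)/Q'(z₀).

Q'(z) = 2*z - 1 - 3*I/2, so Q'(I) = -1 + I/2.
P(I) = (1 + 2*I)*exp(I).

Res(f, I) = ((1 + 2*I)*exp(I))/(-1 + I/2) = -2*I*exp(I)

Final answer: -2*I*exp(I)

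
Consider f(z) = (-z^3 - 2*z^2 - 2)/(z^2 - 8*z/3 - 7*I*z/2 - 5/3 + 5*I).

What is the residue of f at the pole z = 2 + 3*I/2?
Write f(z) = P(z)/Q(z) with P(z) = -z^3 - 2*z^2 - 2 and Q(z) = z^2 - 8*z/3 - 7*I*z/2 - 5/3 + 5*I.
The denominator factors as Q(z) = (z - 2/3 - 2*I)*(z - 2 - 3*I/2), so z = 2 + 3*I/2 is a simple zero of Q and P is analytic there; z = 2 + 3*I/2 is therefore a simple pole and
  Res(f, z₀) = P(z₀)/Q'(z₀).

Q'(z) = 2*z - 8/3 - 7*I/2, so Q'(2 + 3*I/2) = 4/3 - I/2.
P(2 + 3*I/2) = -213*I/8.

Res(f, 2 + 3*I/2) = (-213*I/8)/(4/3 - I/2) = 1917/292 - 1278*I/73

Final answer: 1917/292 - 1278*I/73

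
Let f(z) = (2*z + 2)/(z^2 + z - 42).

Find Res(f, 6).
Write f(z) = P(z)/Q(z) with P(z) = 2*z + 2 and Q(z) = z^2 + z - 42.
The denominator factors as Q(z) = (z + 7)*(z - 6), so z = 6 is a simple zero of Q and P is analytic there; z = 6 is therefore a simple pole and
  Res(f, z₀) = P(z₀)/Q'(z₀).

Q'(z) = 2*z + 1, so Q'(6) = 13.
P(6) = 14.

Res(f, 6) = (14)/(13) = 14/13

Final answer: 14/13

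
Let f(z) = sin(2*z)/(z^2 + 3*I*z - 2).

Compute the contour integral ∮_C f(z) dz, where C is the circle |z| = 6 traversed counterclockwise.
By the residue theorem, ∮_C f(z) dz = 2πi · (sum of the residues of f at the poles inside |z| = 6).

The denominator factors as (z + I)*(z + 2*I), so the singularities of f are simple poles at z = -I, z = -2*I.
  |-I|² = 1 < 36 = 6², so this pole is inside the contour.
  |-2*I|² = 4 < 36 = 6², so this pole is inside the contour.

With P(z) = sin(2*z) and Q(z) = z^2 + 3*I*z - 2, each pole is simple, so Res(f, z₀) = P(z₀)/Q'(z₀) with Q'(z) = 2*z + 3*I.
  Res(f, -I) = P(-I)/Q'(-I) = (-I*sinh(2))/(I) = -sinh(2)
  Res(f, -2*I) = P(-2*I)/Q'(-2*I) = (-I*sinh(4))/(-I) = sinh(4)

Sum of residues inside C: -sinh(2) + sinh(4)
∮_C f(z) dz = 2πi · (-sinh(2) + sinh(4)) = -2*I*pi*sinh(2) + 2*I*pi*sinh(4)

Final answer: -2*I*pi*sinh(2) + 2*I*pi*sinh(4)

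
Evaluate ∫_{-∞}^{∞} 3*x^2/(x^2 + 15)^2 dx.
Let f(z) = 3*z^2/(z^2 + 15)^2. The denominator has no real zeros and deg Q - deg P = 2 ≥ 2, so the integral of f over the upper semicircle |z| = R tends to 0 as R → ∞. Closing the contour in the upper half-plane,
  ∫_{-∞}^{∞} f(x) dx = 2πi · Σ Res(f, z_k)  over the poles with Im z_k > 0.

Zeros of the denominator: z^2 + 15 = 0 gives z = ±sqrt(15)*I.
Upper half-plane: z = sqrt(15)*I (a pole of order 2).

Write f(z) = g(z)/(z - sqrt(15)*I)^2 with g(z) = 3*z^2/(z + sqrt(15)*I)^2. For a double pole, Res(f, z₀) = g'(z₀):
  g'(z) = 6*sqrt(15)*I*z/(z + sqrt(15)*I)^3
  Res(f, sqrt(15)*I) = g'(sqrt(15)*I) = -sqrt(15)*I/20

∫_{-∞}^{∞} f(x) dx = 2πi · (-sqrt(15)*I/20) = sqrt(15)*pi/10

Final answer: sqrt(15)*pi/10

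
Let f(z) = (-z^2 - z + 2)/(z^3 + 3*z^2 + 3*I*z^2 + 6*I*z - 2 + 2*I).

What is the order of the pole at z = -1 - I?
3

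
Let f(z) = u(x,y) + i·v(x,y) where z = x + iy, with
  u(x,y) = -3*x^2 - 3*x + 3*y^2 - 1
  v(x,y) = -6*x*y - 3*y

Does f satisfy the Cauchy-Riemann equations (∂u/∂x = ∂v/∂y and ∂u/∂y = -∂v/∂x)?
∂u/∂x = -6*x - 3
∂v/∂y = -6*x - 3
∂u/∂y = 6*y
∂v/∂x = -6*y
∂u/∂x = ∂v/∂y and ∂u/∂y = -∂v/∂x hold identically; f is analytic.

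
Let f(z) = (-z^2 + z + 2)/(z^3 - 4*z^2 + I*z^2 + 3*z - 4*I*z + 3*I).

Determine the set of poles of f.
The singularities of f are the zeros of the denominator. Factoring,
  z^3 - 4*z^2 + I*z^2 + 3*z - 4*I*z + 3*I = (z + I)*(z - 1)*(z - 3)
so the candidates are z = -I, z = 1, z = 3.

Check the numerator P(z) = -z^2 + z + 2 at each one:
  P(-I) = 3 - I ≠ 0, so z = -I is a (simple) pole.
  P(1) = 2 ≠ 0, so z = 1 is a (simple) pole.
  P(3) = -4 ≠ 0, so z = 3 is a (simple) pole.

Poles of f: {-I, 1, 3}

Final answer: {-I, 1, 3}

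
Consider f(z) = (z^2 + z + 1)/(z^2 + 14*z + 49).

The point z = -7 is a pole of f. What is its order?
Factor the denominator:
  z^2 + 14*z + 49 = (z + 7)^2

The numerator P(z) = z^2 + z + 1 has P(-7) = 43 ≠ 0, so no factor of (z + 7) cancels.
Near z = -7 we can therefore write f(z) = g(z)/(z + 7)^2 with g analytic at -7 and g(-7) ≠ 0 (g is just the numerator).

Hence z = -7 is a pole of order 2.

Final answer: 2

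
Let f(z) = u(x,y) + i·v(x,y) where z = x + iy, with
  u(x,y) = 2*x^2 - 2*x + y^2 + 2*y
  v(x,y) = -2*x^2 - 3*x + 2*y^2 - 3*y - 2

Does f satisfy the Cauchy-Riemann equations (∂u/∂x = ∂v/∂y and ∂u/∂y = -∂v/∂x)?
∂u/∂x = 4*x - 2
∂v/∂y = 4*y - 3
∂u/∂y = 2*y + 2
∂v/∂x = -4*x - 3
∂u/∂x ≠ ∂v/∂y and ∂u/∂y ≠ -∂v/∂x; the Cauchy-Riemann equations are not satisfied, so f is not analytic.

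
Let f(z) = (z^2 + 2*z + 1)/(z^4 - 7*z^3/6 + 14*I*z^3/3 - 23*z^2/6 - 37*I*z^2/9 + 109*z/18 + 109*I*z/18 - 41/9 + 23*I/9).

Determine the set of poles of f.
The singularities of f are the zeros of the denominator. Factoring,
  z^4 - 7*z^3/6 + 14*I*z^3/3 - 23*z^2/6 - 37*I*z^2/9 + 109*z/18 + 109*I*z/18 - 41/9 + 23*I/9 = (z + 1/2 + 2*I)*(z + 2*I/3)*(z - 1 + 3*I)*(z - 2/3 - I)
so the candidates are z = -1/2 - 2*I, z = -2*I/3, z = 1 - 3*I, z = 2/3 + I.

Check the numerator P(z) = z^2 + 2*z + 1 at each one:
  P(-1/2 - 2*I) = -15/4 - 2*I ≠ 0, so z = -1/2 - 2*I is a (simple) pole.
  P(-2*I/3) = 5/9 - 4*I/3 ≠ 0, so z = -2*I/3 is a (simple) pole.
  P(1 - 3*I) = -5 - 12*I ≠ 0, so z = 1 - 3*I is a (simple) pole.
  P(2/3 + I) = 16/9 + 10*I/3 ≠ 0, so z = 2/3 + I is a (simple) pole.

Poles of f: {-1/2 - 2*I, -2*I/3, 2/3 + I, 1 - 3*I}

Final answer: {-1/2 - 2*I, -2*I/3, 2/3 + I, 1 - 3*I}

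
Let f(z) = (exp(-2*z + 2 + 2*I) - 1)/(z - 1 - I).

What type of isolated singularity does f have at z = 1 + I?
Let u = z - 1 - I. The exponent is -2*z + 2 + 2*I = -2u, so
  f = (e^(-2u) - 1)/u = ((-2u) + (-2u)^2/2 + (-2u)^3/6 + ...)/u = -2 + (2)*u + (-4/3)*u^2 + ...
The Laurent expansion about u = 0 has no negative powers; equivalently lim_{z→1 + I} f(z) = -2 exists and is finite.
So the singularity is removable.

Final answer: removable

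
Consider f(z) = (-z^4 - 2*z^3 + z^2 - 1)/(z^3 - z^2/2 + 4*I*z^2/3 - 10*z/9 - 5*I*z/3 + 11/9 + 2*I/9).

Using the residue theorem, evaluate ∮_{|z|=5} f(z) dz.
pi*(-14/3 + 5*I/6)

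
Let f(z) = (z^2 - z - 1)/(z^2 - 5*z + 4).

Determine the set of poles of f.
The singularities of f are the zeros of the denominator. Factoring,
  z^2 - 5*z + 4 = (z - 1)*(z - 4)
so the candidates are z = 1, z = 4.

Check the numerator P(z) = z^2 - z - 1 at each one:
  P(1) = -1 ≠ 0, so z = 1 is a (simple) pole.
  P(4) = 11 ≠ 0, so z = 4 is a (simple) pole.

Poles of f: {1, 4}

Final answer: {1, 4}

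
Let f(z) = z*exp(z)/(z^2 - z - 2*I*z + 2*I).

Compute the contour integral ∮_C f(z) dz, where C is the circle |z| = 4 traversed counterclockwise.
pi*(4/5 + 8*I/5)*exp(2*I) + exp(1)*pi*(-4/5 + 2*I/5)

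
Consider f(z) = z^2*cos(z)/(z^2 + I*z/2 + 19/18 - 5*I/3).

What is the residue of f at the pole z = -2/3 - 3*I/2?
Write f(z) = P(z)/Q(z) with P(z) = z^2*cos(z) and Q(z) = z^2 + I*z/2 + 19/18 - 5*I/3.
The denominator factors as Q(z) = (z - 2/3 - I)*(z + 2/3 + 3*I/2), so z = -2/3 - 3*I/2 is a simple zero of Q and P is analytic there; z = -2/3 - 3*I/2 is therefore a simple pole and
  Res(f, z₀) = P(z₀)/Q'(z₀).

Q'(z) = 2*z + I/2, so Q'(-2/3 - 3*I/2) = -4/3 - 5*I/2.
P(-2/3 - 3*I/2) = (-65/36 + 2*I)*cos(2/3 + 3*I/2).

Res(f, -2/3 - 3*I/2) = ((-65/36 + 2*I)*cos(2/3 + 3*I/2))/(-4/3 - 5*I/2) = (-280/867 - 517*I/578)*cos(2/3 + 3*I/2)

Final answer: (-280/867 - 517*I/578)*cos(2/3 + 3*I/2)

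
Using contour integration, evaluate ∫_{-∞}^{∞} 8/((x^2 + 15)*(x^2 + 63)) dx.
Let f(z) = 8/((z^2 + 15)*(z^2 + 63)). The denominator has no real zeros and deg Q - deg P = 4 ≥ 2, so the integral of f over the upper semicircle |z| = R tends to 0 as R → ∞. Closing the contour in the upper half-plane,
  ∫_{-∞}^{∞} f(x) dx = 2πi · Σ Res(f, z_k)  over the poles with Im z_k > 0.

Zeros of the denominator: z^2 + 63 = 0 gives z = ±3*sqrt(7)*I; z^2 + 15 = 0 gives z = ±sqrt(15)*I.
Upper half-plane: z = sqrt(15)*I, z = 3*sqrt(7)*I (simple).

Each pole is a simple zero of Q(z) = z^4 + 78*z^2 + 945, so Res(f, z₀) = P(z₀)/Q'(z₀) with P(z) = 8, Q'(z) = 4*z^3 + 156*z:
  Res(f, sqrt(15)*I) = (8)/(96*sqrt(15)*I) = -sqrt(15)*I/180
  Res(f, 3*sqrt(7)*I) = (8)/(-288*sqrt(7)*I) = sqrt(7)*I/252

Sum of residues: I*(-sqrt(15)/180 + sqrt(7)/252)
∫_{-∞}^{∞} f(x) dx = 2πi · (I*(-sqrt(15)/180 + sqrt(7)/252)) = pi*(-5*sqrt(7) + 7*sqrt(15))/630

Final answer: pi*(-5*sqrt(7) + 7*sqrt(15))/630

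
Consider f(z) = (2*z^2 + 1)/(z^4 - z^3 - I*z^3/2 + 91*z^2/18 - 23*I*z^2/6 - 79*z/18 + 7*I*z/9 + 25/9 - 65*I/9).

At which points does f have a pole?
The singularities of f are the zeros of the denominator. Factoring,
  z^4 - z^3 - I*z^3/2 + 91*z^2/18 - 23*I*z^2/6 - 79*z/18 + 7*I*z/9 + 25/9 - 65*I/9 = (z - 1 - 2*I)*(z + 2/3 + 2*I)*(z - 2/3 - 3*I/2)*(z + I)
so the candidates are z = 1 + 2*I, z = -2/3 - 2*I, z = 2/3 + 3*I/2, z = -I.

Check the numerator P(z) = 2*z^2 + 1 at each one:
  P(1 + 2*I) = -5 + 8*I ≠ 0, so z = 1 + 2*I is a (simple) pole.
  P(-2/3 - 2*I) = -55/9 + 16*I/3 ≠ 0, so z = -2/3 - 2*I is a (simple) pole.
  P(2/3 + 3*I/2) = -47/18 + 4*I ≠ 0, so z = 2/3 + 3*I/2 is a (simple) pole.
  P(-I) = -1 ≠ 0, so z = -I is a (simple) pole.

Poles of f: {-2/3 - 2*I, -I, 2/3 + 3*I/2, 1 + 2*I}

Final answer: {-2/3 - 2*I, -I, 2/3 + 3*I/2, 1 + 2*I}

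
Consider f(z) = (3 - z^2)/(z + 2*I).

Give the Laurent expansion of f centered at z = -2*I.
Put w = z - (-2*I), i.e. z = w - 2*I. The denominator is w, so it suffices to rewrite the numerator in powers of w.

P(z) = 3 - z^2
P(w - 2*I) = 7 + 4*I*w - w^2

Dividing each term by w:
  f = 7/w + 4*I - w

Substituting back w = z + 2*I:
  f(z) = 7/(z + 2*I) + 4*I - (z + 2*I)

The series is finite because the numerator is a polynomial; the negative powers form the principal part, and the coefficient of 1/(z + 2*I) gives Res(f, -2*I) = 7.

Final answer: 7/(z + 2*I) + 4*I - (z + 2*I)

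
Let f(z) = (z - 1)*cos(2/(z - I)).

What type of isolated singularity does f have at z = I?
Let u = z - I. Then
  cos(2/u) = Σ_{k≥0} (-1)^k (2)^(2k)/((2k)!·u^(2k)) = 1 - 2/u^2 + 2/(3*u^4) + ...
which has infinitely many negative powers of u, so cos(2/(z - I)) has an essential singularity at z = I.
The extra factor z - 1 is a nonzero polynomial; if the product had at most a pole at z = I, dividing by that polynomial would leave cos(2/(z - I)) with at most a pole too — contradiction. (Equivalently, the product's Laurent series still has infinitely many negative powers.)
So the singularity is essential.

Final answer: essential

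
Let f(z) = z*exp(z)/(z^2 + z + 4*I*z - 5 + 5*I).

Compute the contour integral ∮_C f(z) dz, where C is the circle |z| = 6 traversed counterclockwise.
By the residue theorem, ∮_C f(z) dz = 2πi · (sum of the residues of f at the poles inside |z| = 6).

The denominator factors as (z - 1 + 3*I)*(z + 2 + I), so the singularities of f are simple poles at z = 1 - 3*I, z = -2 - I.
  |1 - 3*I|² = 10 < 36 = 6², so this pole is inside the contour.
  |-2 - I|² = 5 < 36 = 6², so this pole is inside the contour.

With P(z) = z*exp(z) and Q(z) = z^2 + z + 4*I*z - 5 + 5*I, each pole is simple, so Res(f, z₀) = P(z₀)/Q'(z₀) with Q'(z) = 2*z + 1 + 4*I.
  Res(f, 1 - 3*I) = P(1 - 3*I)/Q'(1 - 3*I) = ((1 - 3*I)*exp(1 - 3*I))/(3 - 2*I) = (9/13 - 7*I/13)*exp(1 - 3*I)
  Res(f, -2 - I) = P(-2 - I)/Q'(-2 - I) = ((-2 - I)*exp(-2 - I))/(-3 + 2*I) = (4/13 + 7*I/13)*exp(-2 - I)

Sum of residues inside C: (4/13 + 7*I/13)*exp(-2 - I) + (9/13 - 7*I/13)*exp(1 - 3*I)
∮_C f(z) dz = 2πi · ((4/13 + 7*I/13)*exp(-2 - I) + (9/13 - 7*I/13)*exp(1 - 3*I)) = pi*(14/13 + 18*I/13)*exp(1 - 3*I) + pi*(-14/13 + 8*I/13)*exp(-2 - I)

Final answer: pi*(14/13 + 18*I/13)*exp(1 - 3*I) + pi*(-14/13 + 8*I/13)*exp(-2 - I)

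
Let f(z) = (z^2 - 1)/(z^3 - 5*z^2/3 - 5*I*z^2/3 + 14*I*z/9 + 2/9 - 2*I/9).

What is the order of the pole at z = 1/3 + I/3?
Factor the denominator:
  z^3 - 5*z^2/3 - 5*I*z^2/3 + 14*I*z/9 + 2/9 - 2*I/9 = (z - 1/3 - I/3)^2*(z - 1 - I)

The numerator P(z) = z^2 - 1 has P(1/3 + I/3) = -1 + 2*I/9 ≠ 0, so no factor of (z - 1/3 - I/3) cancels.
Near z = 1/3 + I/3 we can therefore write f(z) = g(z)/(z - 1/3 - I/3)^2 with g analytic at 1/3 + I/3 and g(1/3 + I/3) ≠ 0 (g is the numerator divided by the remaining denominator factors).

Hence z = 1/3 + I/3 is a pole of order 2.

Final answer: 2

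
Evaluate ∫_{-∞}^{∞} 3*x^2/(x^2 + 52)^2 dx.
Let f(z) = 3*z^2/(z^2 + 52)^2. The denominator has no real zeros and deg Q - deg P = 2 ≥ 2, so the integral of f over the upper semicircle |z| = R tends to 0 as R → ∞. Closing the contour in the upper half-plane,
  ∫_{-∞}^{∞} f(x) dx = 2πi · Σ Res(f, z_k)  over the poles with Im z_k > 0.

Zeros of the denominator: z^2 + 52 = 0 gives z = ±2*sqrt(13)*I.
Upper half-plane: z = 2*sqrt(13)*I (a pole of order 2).

Write f(z) = g(z)/(z - 2*sqrt(13)*I)^2 with g(z) = 3*z^2/(z + 2*sqrt(13)*I)^2. For a double pole, Res(f, z₀) = g'(z₀):
  g'(z) = 12*sqrt(13)*I*z/(z + 2*sqrt(13)*I)^3
  Res(f, 2*sqrt(13)*I) = g'(2*sqrt(13)*I) = -3*sqrt(13)*I/104

∫_{-∞}^{∞} f(x) dx = 2πi · (-3*sqrt(13)*I/104) = 3*sqrt(13)*pi/52

Final answer: 3*sqrt(13)*pi/52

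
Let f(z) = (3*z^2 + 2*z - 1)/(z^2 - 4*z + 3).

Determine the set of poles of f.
The singularities of f are the zeros of the denominator. Factoring,
  z^2 - 4*z + 3 = (z - 1)*(z - 3)
so the candidates are z = 1, z = 3.

Check the numerator P(z) = 3*z^2 + 2*z - 1 at each one:
  P(1) = 4 ≠ 0, so z = 1 is a (simple) pole.
  P(3) = 32 ≠ 0, so z = 3 is a (simple) pole.

Poles of f: {1, 3}

Final answer: {1, 3}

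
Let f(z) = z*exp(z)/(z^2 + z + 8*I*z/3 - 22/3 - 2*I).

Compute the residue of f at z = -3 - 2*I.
(159/241 + 54*I/241)*exp(-3 - 2*I)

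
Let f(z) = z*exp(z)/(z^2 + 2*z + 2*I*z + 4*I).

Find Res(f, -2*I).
Write f(z) = P(z)/Q(z) with P(z) = z*exp(z) and Q(z) = z^2 + 2*z + 2*I*z + 4*I.
The denominator factors as Q(z) = (z + 2*I)*(z + 2), so z = -2*I is a simple zero of Q and P is analytic there; z = -2*I is therefore a simple pole and
  Res(f, z₀) = P(z₀)/Q'(z₀).

Q'(z) = 2*z + 2 + 2*I, so Q'(-2*I) = 2 - 2*I.
P(-2*I) = -2*I*exp(-2*I).

Res(f, -2*I) = (-2*I*exp(-2*I))/(2 - 2*I) = (1/2 - I/2)*exp(-2*I)

Final answer: (1/2 - I/2)*exp(-2*I)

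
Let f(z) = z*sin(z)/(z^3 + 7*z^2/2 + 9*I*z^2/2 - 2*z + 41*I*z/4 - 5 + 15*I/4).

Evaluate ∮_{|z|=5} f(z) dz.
By the residue theorem, ∮_C f(z) dz = 2πi · (sum of the residues of f at the poles inside |z| = 5).

The denominator factors as (z + 1 + 2*I)*(z + 3/2 + 2*I)*(z + 1 + I/2), so the singularities of f are simple poles at z = -1 - 2*I, z = -3/2 - 2*I, z = -1 - I/2.
  |-1 - 2*I|² = 5 < 25 = 5², so this pole is inside the contour.
  |-3/2 - 2*I|² = 25/4 < 25 = 5², so this pole is inside the contour.
  |-1 - I/2|² = 5/4 < 25 = 5², so this pole is inside the contour.

With P(z) = z*sin(z) and Q(z) = z^3 + 7*z^2/2 + 9*I*z^2/2 - 2*z + 41*I*z/4 - 5 + 15*I/4, each pole is simple, so Res(f, z₀) = P(z₀)/Q'(z₀) with Q'(z) = 3*z^2 + 7*z + 9*I*z - 2 + 41*I/4.
  Res(f, -1 - 2*I) = P(-1 - 2*I)/Q'(-1 - 2*I) = ((1 + 2*I)*sin(1 + 2*I))/(-3*I/4) = (-8/3 + 4*I/3)*sin(1 + 2*I)
  Res(f, -3/2 - 2*I) = P(-3/2 - 2*I)/Q'(-3/2 - 2*I) = ((3/2 + 2*I)*sin(3/2 + 2*I))/(1/4 + 3*I/4) = (3 - I)*sin(3/2 + 2*I)
  Res(f, -1 - I/2) = P(-1 - I/2)/Q'(-1 - I/2) = ((1 + I/2)*sin(1 + I/2))/(-9/4 + 3*I/4) = (-1/3 - I/3)*sin(1 + I/2)

Sum of residues inside C: (3 - I)*sin(3/2 + 2*I) + (-8/3 + 4*I/3)*sin(1 + 2*I) + (-1/3 - I/3)*sin(1 + I/2)
∮_C f(z) dz = 2πi · ((3 - I)*sin(3/2 + 2*I) + (-8/3 + 4*I/3)*sin(1 + 2*I) + (-1/3 - I/3)*sin(1 + I/2)) = pi*(-8/3 - 16*I/3)*sin(1 + 2*I) + pi*(2/3 - 2*I/3)*sin(1 + I/2) + pi*(2 + 6*I)*sin(3/2 + 2*I)

Final answer: pi*(-8/3 - 16*I/3)*sin(1 + 2*I) + pi*(2/3 - 2*I/3)*sin(1 + I/2) + pi*(2 + 6*I)*sin(3/2 + 2*I)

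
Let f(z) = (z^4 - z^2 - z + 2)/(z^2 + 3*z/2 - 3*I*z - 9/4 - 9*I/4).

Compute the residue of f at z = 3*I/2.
149/24 - I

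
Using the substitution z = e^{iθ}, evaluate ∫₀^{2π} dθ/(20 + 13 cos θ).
Let J = ∫₀^{2π} dθ/(20 + 13 cos θ).
Put z = e^{iθ}: then cos θ = (z + 1/z)/2, dθ = dz/(iz), and z runs once counterclockwise around |z| = 1:
  J = ∮_{|z|=1} 1/(20 + 13*(z + 1/z)/2) · dz/(iz) = (2/i) ∮_{|z|=1} dz/(13*z^2 + 40*z + 13).
The roots of 13*z^2 + 40*z + 13 are z = (-20 ± sqrt(20^2 - 13^2))/13, with sqrt(231) = sqrt(231); their product is 1, so only z₊ = -20/13 + sqrt(231)/13 lies inside the unit circle (z₋ = -20/13 - sqrt(231)/13 lies outside).
z₊ is a simple zero of q(z) = 13*z^2 + 40*z + 13, so Res(1/q, z₊) = 1/q'(z₊) with q'(z) = 26*z + 40; and q'(z₊) = 13*(z₊ - z₋) = 2*sqrt(231).
Therefore J = (2/i) · 2πi · 1/(2*sqrt(231)) = 2*pi/(sqrt(231)) = 2*sqrt(231)*pi/231

Final answer: 2*sqrt(231)*pi/231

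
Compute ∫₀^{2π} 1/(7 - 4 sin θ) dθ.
2*sqrt(33)*pi/33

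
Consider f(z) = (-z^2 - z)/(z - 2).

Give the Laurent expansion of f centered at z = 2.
Put w = z - (2), i.e. z = w + 2. The denominator is w, so it suffices to rewrite the numerator in powers of w.

P(z) = -z^2 - z
P(w + 2) = -6 - 5*w - w^2

Dividing each term by w:
  f = -6/w - 5 - w

Substituting back w = z - 2:
  f(z) = -6/(z - 2) - 5 - (z - 2)

The series is finite because the numerator is a polynomial; the negative powers form the principal part, and the coefficient of 1/(z - 2) gives Res(f, 2) = -6.

Final answer: -6/(z - 2) - 5 - (z - 2)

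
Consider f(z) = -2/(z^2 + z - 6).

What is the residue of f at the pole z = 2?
Write f(z) = P(z)/Q(z) with P(z) = -2 and Q(z) = z^2 + z - 6.
The denominator factors as Q(z) = (z + 3)*(z - 2), so z = 2 is a simple zero of Q and P is analytic there; z = 2 is therefore a simple pole and
  Res(f, z₀) = P(z₀)/Q'(z₀).

Q'(z) = 2*z + 1, so Q'(2) = 5.
P(2) = -2.

Res(f, 2) = (-2)/(5) = -2/5

Final answer: -2/5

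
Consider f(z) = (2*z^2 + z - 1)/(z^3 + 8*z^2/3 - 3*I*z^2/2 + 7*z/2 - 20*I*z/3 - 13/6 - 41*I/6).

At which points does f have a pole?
{-2 - 3*I/2, -1 + I, 1/3 + 2*I}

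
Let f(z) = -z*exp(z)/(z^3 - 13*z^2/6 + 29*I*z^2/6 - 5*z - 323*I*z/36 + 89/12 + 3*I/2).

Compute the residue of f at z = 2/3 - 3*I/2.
Write f(z) = P(z)/Q(z) with P(z) = -z*exp(z) and Q(z) = z^3 - 13*z^2/6 + 29*I*z^2/6 - 5*z - 323*I*z/36 + 89/12 + 3*I/2.
The denominator factors as Q(z) = (z - 2/3 + 3*I/2)*(z + 3*I)*(z - 3/2 + I/3), so z = 2/3 - 3*I/2 is a simple zero of Q and P is analytic there; z = 2/3 - 3*I/2 is therefore a simple pole and
  Res(f, z₀) = P(z₀)/Q'(z₀).

Q'(z) = 3*z^2 - 13*z/3 + 29*I*z/3 - 5 - 323*I/36, so Q'(2/3 - 3*I/2) = 43/36 - 73*I/36.
P(2/3 - 3*I/2) = (-2/3 + 3*I/2)*exp(2/3 - 3*I/2).

Res(f, 2/3 - 3*I/2) = ((-2/3 + 3*I/2)*exp(2/3 - 3*I/2))/(43/36 - 73*I/36) = (-2487/3589 + 285*I/3589)*exp(2/3 - 3*I/2)

Final answer: (-2487/3589 + 285*I/3589)*exp(2/3 - 3*I/2)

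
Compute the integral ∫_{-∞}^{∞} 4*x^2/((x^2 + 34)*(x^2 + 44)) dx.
Let f(z) = 4*z^2/((z^2 + 34)*(z^2 + 44)). The denominator has no real zeros and deg Q - deg P = 2 ≥ 2, so the integral of f over the upper semicircle |z| = R tends to 0 as R → ∞. Closing the contour in the upper half-plane,
  ∫_{-∞}^{∞} f(x) dx = 2πi · Σ Res(f, z_k)  over the poles with Im z_k > 0.

Zeros of the denominator: z^2 + 34 = 0 gives z = ±sqrt(34)*I; z^2 + 44 = 0 gives z = ±2*sqrt(11)*I.
Upper half-plane: z = 2*sqrt(11)*I, z = sqrt(34)*I (simple).

Each pole is a simple zero of Q(z) = z^4 + 78*z^2 + 1496, so Res(f, z₀) = P(z₀)/Q'(z₀) with P(z) = 4*z^2, Q'(z) = 4*z^3 + 156*z:
  Res(f, 2*sqrt(11)*I) = (-176)/(-40*sqrt(11)*I) = -2*sqrt(11)*I/5
  Res(f, sqrt(34)*I) = (-136)/(20*sqrt(34)*I) = sqrt(34)*I/5

Sum of residues: I*(-2*sqrt(11) + sqrt(34))/5
∫_{-∞}^{∞} f(x) dx = 2πi · (I*(-2*sqrt(11) + sqrt(34))/5) = 2*pi*(-sqrt(34) + 2*sqrt(11))/5

Final answer: 2*pi*(-sqrt(34) + 2*sqrt(11))/5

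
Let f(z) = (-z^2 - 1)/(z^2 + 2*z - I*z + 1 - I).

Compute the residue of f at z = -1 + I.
Write f(z) = P(z)/Q(z) with P(z) = -z^2 - 1 and Q(z) = z^2 + 2*z - I*z + 1 - I.
The denominator factors as Q(z) = (z + 1)*(z + 1 - I), so z = -1 + I is a simple zero of Q and P is analytic there; z = -1 + I is therefore a simple pole and
  Res(f, z₀) = P(z₀)/Q'(z₀).

Q'(z) = 2*z + 2 - I, so Q'(-1 + I) = I.
P(-1 + I) = -1 + 2*I.

Res(f, -1 + I) = (-1 + 2*I)/(I) = 2 + I

Final answer: 2 + I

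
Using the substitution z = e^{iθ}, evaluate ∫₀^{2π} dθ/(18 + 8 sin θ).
sqrt(65)*pi/65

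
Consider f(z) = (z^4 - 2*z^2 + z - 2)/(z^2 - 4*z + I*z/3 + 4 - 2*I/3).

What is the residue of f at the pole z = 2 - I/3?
Write f(z) = P(z)/Q(z) with P(z) = z^4 - 2*z^2 + z - 2 and Q(z) = z^2 - 4*z + I*z/3 + 4 - 2*I/3.
The denominator factors as Q(z) = (z - 2)*(z - 2 + I/3), so z = 2 - I/3 is a simple zero of Q and P is analytic there; z = 2 - I/3 is therefore a simple pole and
  Res(f, z₀) = P(z₀)/Q'(z₀).

Q'(z) = 2*z - 4 + I/3, so Q'(2 - I/3) = -I/3.
P(2 - I/3) = 451/81 - 217*I/27.

Res(f, 2 - I/3) = (451/81 - 217*I/27)/(-I/3) = 217/9 + 451*I/27

Final answer: 217/9 + 451*I/27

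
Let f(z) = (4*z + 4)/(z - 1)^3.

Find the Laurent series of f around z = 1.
Put w = z - (1), i.e. z = w + 1. The denominator is w^3, so it suffices to rewrite the numerator in powers of w.

P(z) = 4*z + 4
P(w + 1) = 8 + 4*w

Dividing each term by w^3:
  f = 8/w^3 + 4/w^2

Substituting back w = z - 1:
  f(z) = 8/(z - 1)^3 + 4/(z - 1)^2

The series is finite because the numerator is a polynomial; the negative powers form the principal part.

Final answer: 8/(z - 1)^3 + 4/(z - 1)^2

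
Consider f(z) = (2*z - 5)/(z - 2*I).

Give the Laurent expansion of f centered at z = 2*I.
(-5 + 4*I)/(z - 2*I) + 2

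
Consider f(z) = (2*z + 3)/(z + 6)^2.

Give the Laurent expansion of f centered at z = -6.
-9/(z + 6)^2 + 2/(z + 6)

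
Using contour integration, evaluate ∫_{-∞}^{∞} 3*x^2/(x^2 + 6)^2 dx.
sqrt(6)*pi/4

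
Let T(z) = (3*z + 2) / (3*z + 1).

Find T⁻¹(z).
(-z + 2)/(3*z - 3)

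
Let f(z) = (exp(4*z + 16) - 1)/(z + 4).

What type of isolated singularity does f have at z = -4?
Let u = z + 4. The exponent is 4*z + 16 = 4u, so
  f = (e^(4u) - 1)/u = ((4u) + (4u)^2/2 + (4u)^3/6 + ...)/u = 4 + (8)*u + (32/3)*u^2 + ...
The Laurent expansion about u = 0 has no negative powers; equivalently lim_{z→-4} f(z) = 4 exists and is finite.
So the singularity is removable.

Final answer: removable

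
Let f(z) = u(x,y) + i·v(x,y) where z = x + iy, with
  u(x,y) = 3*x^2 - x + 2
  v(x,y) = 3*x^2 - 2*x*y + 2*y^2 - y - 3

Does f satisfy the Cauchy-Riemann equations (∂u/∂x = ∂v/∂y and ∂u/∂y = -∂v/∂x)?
∂u/∂x = 6*x - 1
∂v/∂y = -2*x + 4*y - 1
∂u/∂y = 0
∂v/∂x = 6*x - 2*y
∂u/∂x ≠ ∂v/∂y and ∂u/∂y ≠ -∂v/∂x; the Cauchy-Riemann equations are not satisfied, so f is not analytic.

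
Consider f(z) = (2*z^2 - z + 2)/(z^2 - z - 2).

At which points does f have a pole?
The singularities of f are the zeros of the denominator. Factoring,
  z^2 - z - 2 = (z - 2)*(z + 1)
so the candidates are z = 2, z = -1.

Check the numerator P(z) = 2*z^2 - z + 2 at each one:
  P(2) = 8 ≠ 0, so z = 2 is a (simple) pole.
  P(-1) = 5 ≠ 0, so z = -1 is a (simple) pole.

Poles of f: {-1, 2}

Final answer: {-1, 2}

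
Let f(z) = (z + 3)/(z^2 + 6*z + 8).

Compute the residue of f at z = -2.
Write f(z) = P(z)/Q(z) with P(z) = z + 3 and Q(z) = z^2 + 6*z + 8.
The denominator factors as Q(z) = (z + 4)*(z + 2), so z = -2 is a simple zero of Q and P is analytic there; z = -2 is therefore a simple pole and
  Res(f, z₀) = P(z₀)/Q'(z₀).

Q'(z) = 2*z + 6, so Q'(-2) = 2.
P(-2) = 1.

Res(f, -2) = (1)/(2) = 1/2

Final answer: 1/2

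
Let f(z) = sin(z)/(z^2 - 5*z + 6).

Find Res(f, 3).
Write f(z) = P(z)/Q(z) with P(z) = sin(z) and Q(z) = z^2 - 5*z + 6.
The denominator factors as Q(z) = (z - 3)*(z - 2), so z = 3 is a simple zero of Q and P is analytic there; z = 3 is therefore a simple pole and
  Res(f, z₀) = P(z₀)/Q'(z₀).

Q'(z) = 2*z - 5, so Q'(3) = 1.
P(3) = sin(3).

Res(f, 3) = (sin(3))/(1) = sin(3)

Final answer: sin(3)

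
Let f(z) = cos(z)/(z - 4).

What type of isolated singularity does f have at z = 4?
pole of order 1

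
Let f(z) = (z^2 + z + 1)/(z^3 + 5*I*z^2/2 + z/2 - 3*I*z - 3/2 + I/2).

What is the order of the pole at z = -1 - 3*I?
Factor the denominator:
  z^3 + 5*I*z^2/2 + z/2 - 3*I*z - 3/2 + I/2 = (z + 1 + 3*I)*(z - I/2)*(z - 1)

The numerator P(z) = z^2 + z + 1 has P(-1 - 3*I) = -8 + 3*I ≠ 0, so no factor of (z + 1 + 3*I) cancels.
Near z = -1 - 3*I we can therefore write f(z) = g(z)/(z + 1 + 3*I) with g analytic at -1 - 3*I and g(-1 - 3*I) ≠ 0 (g is the numerator divided by the remaining denominator factors).

Hence z = -1 - 3*I is a pole of order 1.

Final answer: 1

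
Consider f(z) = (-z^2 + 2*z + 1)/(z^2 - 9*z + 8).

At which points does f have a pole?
{1, 8}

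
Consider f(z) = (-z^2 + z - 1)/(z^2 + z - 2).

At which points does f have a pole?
The singularities of f are the zeros of the denominator. Factoring,
  z^2 + z - 2 = (z - 1)*(z + 2)
so the candidates are z = 1, z = -2.

Check the numerator P(z) = -z^2 + z - 1 at each one:
  P(1) = -1 ≠ 0, so z = 1 is a (simple) pole.
  P(-2) = -7 ≠ 0, so z = -2 is a (simple) pole.

Poles of f: {-2, 1}

Final answer: {-2, 1}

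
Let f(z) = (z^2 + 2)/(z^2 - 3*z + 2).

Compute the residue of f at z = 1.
-3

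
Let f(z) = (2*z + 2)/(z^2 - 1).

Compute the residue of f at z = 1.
Write f(z) = P(z)/Q(z) with P(z) = 2*z + 2 and Q(z) = z^2 - 1.
The denominator factors as Q(z) = (z + 1)*(z - 1), so z = 1 is a simple zero of Q and P is analytic there; z = 1 is therefore a simple pole and
  Res(f, z₀) = P(z₀)/Q'(z₀).

Q'(z) = 2*z, so Q'(1) = 2.
P(1) = 4.

Res(f, 1) = (4)/(2) = 2

Final answer: 2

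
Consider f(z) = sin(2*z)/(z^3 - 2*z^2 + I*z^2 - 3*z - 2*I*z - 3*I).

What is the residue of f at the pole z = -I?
(-1/10 + I/5)*sinh(2)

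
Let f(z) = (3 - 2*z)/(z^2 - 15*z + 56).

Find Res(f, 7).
Write f(z) = P(z)/Q(z) with P(z) = 3 - 2*z and Q(z) = z^2 - 15*z + 56.
The denominator factors as Q(z) = (z - 8)*(z - 7), so z = 7 is a simple zero of Q and P is analytic there; z = 7 is therefore a simple pole and
  Res(f, z₀) = P(z₀)/Q'(z₀).

Q'(z) = 2*z - 15, so Q'(7) = -1.
P(7) = -11.

Res(f, 7) = (-11)/(-1) = 11

Final answer: 11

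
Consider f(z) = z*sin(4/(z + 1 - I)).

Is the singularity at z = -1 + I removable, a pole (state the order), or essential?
Let u = z + 1 - I. Then
  sin(4/u) = Σ_{k≥0} (-1)^k (4)^(2k+1)/((2k+1)!·u^(2k+1)) = 4/u - 32/(3*u^3) + 128/(15*u^5) + ...
which has infinitely many negative powers of u, so sin(4/(z + 1 - I)) has an essential singularity at z = -1 + I.
The extra factor z is a nonzero polynomial; if the product had at most a pole at z = -1 + I, dividing by that polynomial would leave sin(4/(z + 1 - I)) with at most a pole too — contradiction. (Equivalently, the product's Laurent series still has infinitely many negative powers.)
So the singularity is essential.

Final answer: essential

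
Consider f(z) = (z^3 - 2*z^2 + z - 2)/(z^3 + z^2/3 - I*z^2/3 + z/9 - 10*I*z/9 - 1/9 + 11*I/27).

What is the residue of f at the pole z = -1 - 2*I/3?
Write f(z) = P(z)/Q(z) with P(z) = z^3 - 2*z^2 + z - 2 and Q(z) = z^3 + z^2/3 - I*z^2/3 + z/9 - 10*I*z/9 - 1/9 + 11*I/27.
The denominator factors as Q(z) = (z - 1/3 - I)*(z - 1/3)*(z + 1 + 2*I/3), so z = -1 - 2*I/3 is a simple zero of Q and P is analytic there; z = -1 - 2*I/3 is therefore a simple pole and
  Res(f, z₀) = P(z₀)/Q'(z₀).

Q'(z) = 3*z^2 + 2*z/3 - 2*I*z/3 + 1/9 - 10*I/9, so Q'(-1 - 2*I/3) = 2/3 + 28*I/9.
P(-1 - 2*I/3) = -34/9 - 136*I/27.

Res(f, -1 - 2*I/3) = (-34/9 - 136*I/27)/(2/3 + 28*I/9) = -221/123 + 34*I/41

Final answer: -221/123 + 34*I/41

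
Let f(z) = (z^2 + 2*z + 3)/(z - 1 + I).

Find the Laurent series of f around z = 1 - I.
Put w = z - (1 - I), i.e. z = w + 1 - I. The denominator is w, so it suffices to rewrite the numerator in powers of w.

P(z) = z^2 + 2*z + 3
P(w + 1 - I) = 5 - 4*I + (4 - 2*I)*w + w^2

Dividing each term by w:
  f = (5 - 4*I)/w + 4 - 2*I + w

Substituting back w = z - 1 + I:
  f(z) = (5 - 4*I)/(z - 1 + I) + 4 - 2*I + (z - 1 + I)

The series is finite because the numerator is a polynomial; the negative powers form the principal part, and the coefficient of 1/(z - 1 + I) gives Res(f, 1 - I) = 5 - 4*I.

Final answer: (5 - 4*I)/(z - 1 + I) + 4 - 2*I + (z - 1 + I)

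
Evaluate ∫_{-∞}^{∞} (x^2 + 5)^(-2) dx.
sqrt(5)*pi/50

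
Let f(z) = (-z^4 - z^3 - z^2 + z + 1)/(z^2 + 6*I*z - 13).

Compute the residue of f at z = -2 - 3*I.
-77/4 - 57*I/2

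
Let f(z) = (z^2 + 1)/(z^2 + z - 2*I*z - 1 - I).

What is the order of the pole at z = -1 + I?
1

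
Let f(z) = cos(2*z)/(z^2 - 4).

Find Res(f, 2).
Write f(z) = P(z)/Q(z) with P(z) = cos(2*z) and Q(z) = z^2 - 4.
The denominator factors as Q(z) = (z - 2)*(z + 2), so z = 2 is a simple zero of Q and P is analytic there; z = 2 is therefore a simple pole and
  Res(f, z₀) = P(z₀)/Q'(z₀).

Q'(z) = 2*z, so Q'(2) = 4.
P(2) = cos(4).

Res(f, 2) = (cos(4))/(4) = cos(4)/4

Final answer: cos(4)/4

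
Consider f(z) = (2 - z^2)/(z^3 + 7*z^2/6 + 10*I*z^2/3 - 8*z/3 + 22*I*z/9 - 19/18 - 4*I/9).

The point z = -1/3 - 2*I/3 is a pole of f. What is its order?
Factor the denominator:
  z^3 + 7*z^2/6 + 10*I*z^2/3 - 8*z/3 + 22*I*z/9 - 19/18 - 4*I/9 = (z + 1/3 + 2*I/3)^2*(z + 1/2 + 2*I)

The numerator P(z) = 2 - z^2 has P(-1/3 - 2*I/3) = 7/3 - 4*I/9 ≠ 0, so no factor of (z + 1/3 + 2*I/3) cancels.
Near z = -1/3 - 2*I/3 we can therefore write f(z) = g(z)/(z + 1/3 + 2*I/3)^2 with g analytic at -1/3 - 2*I/3 and g(-1/3 - 2*I/3) ≠ 0 (g is the numerator divided by the remaining denominator factors).

Hence z = -1/3 - 2*I/3 is a pole of order 2.

Final answer: 2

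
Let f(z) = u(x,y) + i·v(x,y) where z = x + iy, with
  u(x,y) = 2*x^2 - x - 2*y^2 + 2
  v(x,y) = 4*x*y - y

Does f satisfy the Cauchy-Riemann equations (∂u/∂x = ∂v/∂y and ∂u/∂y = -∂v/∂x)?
∂u/∂x = 4*x - 1
∂v/∂y = 4*x - 1
∂u/∂y = -4*y
∂v/∂x = 4*y
∂u/∂x = ∂v/∂y and ∂u/∂y = -∂v/∂x hold identically; f is analytic.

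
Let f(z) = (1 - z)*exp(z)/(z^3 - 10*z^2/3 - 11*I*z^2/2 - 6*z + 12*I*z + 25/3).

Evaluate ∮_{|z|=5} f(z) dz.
By the residue theorem, ∮_C f(z) dz = 2πi · (sum of the residues of f at the poles inside |z| = 5).

The denominator factors as (z - 2 - 3*I/2)*(z - 1/3 - I)*(z - 1 - 3*I), so the singularities of f are simple poles at z = 2 + 3*I/2, z = 1/3 + I, z = 1 + 3*I.
  |2 + 3*I/2|² = 25/4 < 25 = 5², so this pole is inside the contour.
  |1/3 + I|² = 10/9 < 25 = 5², so this pole is inside the contour.
  |1 + 3*I|² = 10 < 25 = 5², so this pole is inside the contour.

With P(z) = (1 - z)*exp(z) and Q(z) = z^3 - 10*z^2/3 - 11*I*z^2/2 - 6*z + 12*I*z + 25/3, each pole is simple, so Res(f, z₀) = P(z₀)/Q'(z₀) with Q'(z) = 3*z^2 - 20*z/3 - 11*I*z - 6 + 12*I.
  Res(f, 2 + 3*I/2) = P(2 + 3*I/2)/Q'(2 + 3*I/2) = ((-1 - 3*I/2)*exp(2 + 3*I/2))/(29/12 - 2*I) = (84/1417 - 810*I/1417)*exp(2 + 3*I/2)
  Res(f, 1/3 + I) = P(1/3 + I)/Q'(1/3 + I) = ((2/3 - I)*exp(1/3 + I))/(1/9 + 11*I/3) = (-291/1090 - 207*I/1090)*exp(1/3 + I)
  Res(f, 1 + 3*I) = P(1 + 3*I)/Q'(1 + 3*I) = (-3*I*exp(1 + 3*I))/(-11/3 - I) = (27/130 + 99*I/130)*exp(1 + 3*I)

Sum of residues inside C: (27/130 + 99*I/130)*exp(1 + 3*I) + (-291/1090 - 207*I/1090)*exp(1/3 + I) + (84/1417 - 810*I/1417)*exp(2 + 3*I/2)
∮_C f(z) dz = 2πi · ((27/130 + 99*I/130)*exp(1 + 3*I) + (-291/1090 - 207*I/1090)*exp(1/3 + I) + (84/1417 - 810*I/1417)*exp(2 + 3*I/2)) = pi*(-99/65 + 27*I/65)*exp(1 + 3*I) + pi*(207/545 - 291*I/545)*exp(1/3 + I) + pi*(1620/1417 + 168*I/1417)*exp(2 + 3*I/2)

Final answer: pi*(-99/65 + 27*I/65)*exp(1 + 3*I) + pi*(207/545 - 291*I/545)*exp(1/3 + I) + pi*(1620/1417 + 168*I/1417)*exp(2 + 3*I/2)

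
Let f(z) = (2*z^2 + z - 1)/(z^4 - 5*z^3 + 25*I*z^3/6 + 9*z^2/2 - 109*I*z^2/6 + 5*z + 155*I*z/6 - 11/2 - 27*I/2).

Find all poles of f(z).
The singularities of f are the zeros of the denominator. Factoring,
  z^4 - 5*z^3 + 25*I*z^3/6 + 9*z^2/2 - 109*I*z^2/6 + 5*z + 155*I*z/6 - 11/2 - 27*I/2 = (z - 2 + I)*(z + 3*I)*(z - 1 - I/3)*(z - 2 + I/2)
so the candidates are z = 2 - I, z = -3*I, z = 1 + I/3, z = 2 - I/2.

Check the numerator P(z) = 2*z^2 + z - 1 at each one:
  P(2 - I) = 7 - 9*I ≠ 0, so z = 2 - I is a (simple) pole.
  P(-3*I) = -19 - 3*I ≠ 0, so z = -3*I is a (simple) pole.
  P(1 + I/3) = 16/9 + 5*I/3 ≠ 0, so z = 1 + I/3 is a (simple) pole.
  P(2 - I/2) = 17/2 - 9*I/2 ≠ 0, so z = 2 - I/2 is a (simple) pole.

Poles of f: {-3*I, 1 + I/3, 2 - I, 2 - I/2}

Final answer: {-3*I, 1 + I/3, 2 - I, 2 - I/2}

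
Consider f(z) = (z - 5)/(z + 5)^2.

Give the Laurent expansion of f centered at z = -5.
Put w = z - (-5), i.e. z = w - 5. The denominator is w^2, so it suffices to rewrite the numerator in powers of w.

P(z) = z - 5
P(w - 5) = -10 + w

Dividing each term by w^2:
  f = -10/w^2 + 1/w

Substituting back w = z + 5:
  f(z) = -10/(z + 5)^2 + 1/(z + 5)

The series is finite because the numerator is a polynomial; the negative powers form the principal part, and the coefficient of 1/(z + 5) gives Res(f, -5) = 1.

Final answer: -10/(z + 5)^2 + 1/(z + 5)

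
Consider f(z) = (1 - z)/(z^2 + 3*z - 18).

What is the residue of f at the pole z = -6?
Write f(z) = P(z)/Q(z) with P(z) = 1 - z and Q(z) = z^2 + 3*z - 18.
The denominator factors as Q(z) = (z + 6)*(z - 3), so z = -6 is a simple zero of Q and P is analytic there; z = -6 is therefore a simple pole and
  Res(f, z₀) = P(z₀)/Q'(z₀).

Q'(z) = 2*z + 3, so Q'(-6) = -9.
P(-6) = 7.

Res(f, -6) = (7)/(-9) = -7/9

Final answer: -7/9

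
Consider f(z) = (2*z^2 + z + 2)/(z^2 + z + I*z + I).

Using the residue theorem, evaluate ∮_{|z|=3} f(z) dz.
pi*(4 - 2*I)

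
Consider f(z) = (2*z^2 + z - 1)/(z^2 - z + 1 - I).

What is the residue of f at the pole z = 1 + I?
Write f(z) = P(z)/Q(z) with P(z) = 2*z^2 + z - 1 and Q(z) = z^2 - z + 1 - I.
The denominator factors as Q(z) = (z + I)*(z - 1 - I), so z = 1 + I is a simple zero of Q and P is analytic there; z = 1 + I is therefore a simple pole and
  Res(f, z₀) = P(z₀)/Q'(z₀).

Q'(z) = 2*z - 1, so Q'(1 + I) = 1 + 2*I.
P(1 + I) = 5*I.

Res(f, 1 + I) = (5*I)/(1 + 2*I) = 2 + I

Final answer: 2 + I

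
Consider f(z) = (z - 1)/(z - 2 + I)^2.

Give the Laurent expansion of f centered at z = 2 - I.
(1 - I)/(z - 2 + I)^2 + 1/(z - 2 + I)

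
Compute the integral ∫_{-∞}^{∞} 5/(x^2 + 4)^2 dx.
Let f(z) = 5/(z^2 + 4)^2. The denominator has no real zeros and deg Q - deg P = 4 ≥ 2, so the integral of f over the upper semicircle |z| = R tends to 0 as R → ∞. Closing the contour in the upper half-plane,
  ∫_{-∞}^{∞} f(x) dx = 2πi · Σ Res(f, z_k)  over the poles with Im z_k > 0.

Zeros of the denominator: z^2 + 4 = 0 gives z = ±2*I.
Upper half-plane: z = 2*I (a pole of order 2).

Write f(z) = g(z)/(z - 2*I)^2 with g(z) = 5/(z + 2*I)^2. For a double pole, Res(f, z₀) = g'(z₀):
  g'(z) = -10/(z + 2*I)^3
  Res(f, 2*I) = g'(2*I) = -5*I/32

∫_{-∞}^{∞} f(x) dx = 2πi · (-5*I/32) = 5*pi/16

Final answer: 5*pi/16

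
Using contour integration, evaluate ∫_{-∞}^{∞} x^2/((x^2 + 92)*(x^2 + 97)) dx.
Let f(z) = z^2/((z^2 + 92)*(z^2 + 97)). The denominator has no real zeros and deg Q - deg P = 2 ≥ 2, so the integral of f over the upper semicircle |z| = R tends to 0 as R → ∞. Closing the contour in the upper half-plane,
  ∫_{-∞}^{∞} f(x) dx = 2πi · Σ Res(f, z_k)  over the poles with Im z_k > 0.

Zeros of the denominator: z^2 + 97 = 0 gives z = ±sqrt(97)*I; z^2 + 92 = 0 gives z = ±2*sqrt(23)*I.
Upper half-plane: z = 2*sqrt(23)*I, z = sqrt(97)*I (simple).

Each pole is a simple zero of Q(z) = z^4 + 189*z^2 + 8924, so Res(f, z₀) = P(z₀)/Q'(z₀) with P(z) = z^2, Q'(z) = 4*z^3 + 378*z:
  Res(f, 2*sqrt(23)*I) = (-92)/(20*sqrt(23)*I) = sqrt(23)*I/5
  Res(f, sqrt(97)*I) = (-97)/(-10*sqrt(97)*I) = -sqrt(97)*I/10

Sum of residues: I*(-sqrt(97) + 2*sqrt(23))/10
∫_{-∞}^{∞} f(x) dx = 2πi · (I*(-sqrt(97) + 2*sqrt(23))/10) = pi*(-2*sqrt(23) + sqrt(97))/5

Final answer: pi*(-2*sqrt(23) + sqrt(97))/5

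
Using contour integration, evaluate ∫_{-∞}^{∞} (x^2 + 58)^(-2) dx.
sqrt(58)*pi/6728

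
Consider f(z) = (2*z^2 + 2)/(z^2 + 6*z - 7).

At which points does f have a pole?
The singularities of f are the zeros of the denominator. Factoring,
  z^2 + 6*z - 7 = (z + 7)*(z - 1)
so the candidates are z = -7, z = 1.

Check the numerator P(z) = 2*z^2 + 2 at each one:
  P(-7) = 100 ≠ 0, so z = -7 is a (simple) pole.
  P(1) = 4 ≠ 0, so z = 1 is a (simple) pole.

Poles of f: {-7, 1}

Final answer: {-7, 1}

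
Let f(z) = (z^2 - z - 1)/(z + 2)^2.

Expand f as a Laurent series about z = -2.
Put w = z - (-2), i.e. z = w - 2. The denominator is w^2, so it suffices to rewrite the numerator in powers of w.

P(z) = z^2 - z - 1
P(w - 2) = 5 - 5*w + w^2

Dividing each term by w^2:
  f = 5/w^2 - 5/w + 1

Substituting back w = z + 2:
  f(z) = 5/(z + 2)^2 - 5/(z + 2) + 1

The series is finite because the numerator is a polynomial; the negative powers form the principal part, and the coefficient of 1/(z + 2) gives Res(f, -2) = -5.

Final answer: 5/(z + 2)^2 - 5/(z + 2) + 1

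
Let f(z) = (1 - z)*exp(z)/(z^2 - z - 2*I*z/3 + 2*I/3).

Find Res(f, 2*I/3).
Write f(z) = P(z)/Q(z) with P(z) = (1 - z)*exp(z) and Q(z) = z^2 - z - 2*I*z/3 + 2*I/3.
The denominator factors as Q(z) = (z - 2*I/3)*(z - 1), so z = 2*I/3 is a simple zero of Q and P is analytic there; z = 2*I/3 is therefore a simple pole and
  Res(f, z₀) = P(z₀)/Q'(z₀).

Q'(z) = 2*z - 1 - 2*I/3, so Q'(2*I/3) = -1 + 2*I/3.
P(2*I/3) = (1 - 2*I/3)*exp(2*I/3).

Res(f, 2*I/3) = ((1 - 2*I/3)*exp(2*I/3))/(-1 + 2*I/3) = -exp(2*I/3)

Final answer: -exp(2*I/3)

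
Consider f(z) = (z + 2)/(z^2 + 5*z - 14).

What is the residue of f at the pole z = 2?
Write f(z) = P(z)/Q(z) with P(z) = z + 2 and Q(z) = z^2 + 5*z - 14.
The denominator factors as Q(z) = (z - 2)*(z + 7), so z = 2 is a simple zero of Q and P is analytic there; z = 2 is therefore a simple pole and
  Res(f, z₀) = P(z₀)/Q'(z₀).

Q'(z) = 2*z + 5, so Q'(2) = 9.
P(2) = 4.

Res(f, 2) = (4)/(9) = 4/9

Final answer: 4/9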